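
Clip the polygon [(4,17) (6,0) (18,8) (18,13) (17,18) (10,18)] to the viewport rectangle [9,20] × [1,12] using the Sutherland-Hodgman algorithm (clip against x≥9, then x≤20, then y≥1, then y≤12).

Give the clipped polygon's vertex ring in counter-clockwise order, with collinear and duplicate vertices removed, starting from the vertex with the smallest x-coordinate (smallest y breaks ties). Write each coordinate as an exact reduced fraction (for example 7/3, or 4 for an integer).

1. After x ≥ 9: [(9,107/6) (9,2) (18,8) (18,13) (17,18) (10,18)]
2. After x ≤ 20: [(9,107/6) (9,2) (18,8) (18,13) (17,18) (10,18)]
3. After y ≥ 1: [(9,107/6) (9,2) (18,8) (18,13) (17,18) (10,18)]
4. After y ≤ 12: [(9,12) (9,2) (18,8) (18,12)]
5. Canonical ring: [(9,2) (18,8) (18,12) (9,12)]

Clipped polygon: [(9,2) (18,8) (18,12) (9,12)]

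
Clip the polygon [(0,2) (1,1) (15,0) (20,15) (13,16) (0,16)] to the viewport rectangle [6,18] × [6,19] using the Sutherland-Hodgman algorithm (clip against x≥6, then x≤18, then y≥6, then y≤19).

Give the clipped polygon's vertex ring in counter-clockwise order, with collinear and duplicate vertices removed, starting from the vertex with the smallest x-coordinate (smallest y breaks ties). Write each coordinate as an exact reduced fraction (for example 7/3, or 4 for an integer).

Clipped polygon: [(6,6) (17,6) (18,9) (18,107/7) (13,16) (6,16)]

1. After x ≥ 6: [(6,9/14) (15,0) (20,15) (13,16) (6,16)]
2. After x ≤ 18: [(6,9/14) (15,0) (18,9) (18,107/7) (13,16) (6,16)]
3. After y ≥ 6: [(6,6) (17,6) (18,9) (18,107/7) (13,16) (6,16)]
4. After y ≤ 19: [(6,6) (17,6) (18,9) (18,107/7) (13,16) (6,16)]
5. Canonical ring: [(6,6) (17,6) (18,9) (18,107/7) (13,16) (6,16)]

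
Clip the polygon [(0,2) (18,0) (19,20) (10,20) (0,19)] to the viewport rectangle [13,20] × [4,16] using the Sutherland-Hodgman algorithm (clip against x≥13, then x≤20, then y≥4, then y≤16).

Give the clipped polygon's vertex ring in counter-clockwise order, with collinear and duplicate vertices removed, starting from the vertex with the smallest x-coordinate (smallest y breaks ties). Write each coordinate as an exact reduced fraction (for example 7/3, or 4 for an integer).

Clipped polygon: [(13,4) (91/5,4) (94/5,16) (13,16)]

1. After x ≥ 13: [(13,5/9) (18,0) (19,20) (13,20)]
2. After x ≤ 20: [(13,5/9) (18,0) (19,20) (13,20)]
3. After y ≥ 4: [(13,4) (91/5,4) (19,20) (13,20)]
4. After y ≤ 16: [(13,16) (13,4) (91/5,4) (94/5,16)]
5. Canonical ring: [(13,4) (91/5,4) (94/5,16) (13,16)]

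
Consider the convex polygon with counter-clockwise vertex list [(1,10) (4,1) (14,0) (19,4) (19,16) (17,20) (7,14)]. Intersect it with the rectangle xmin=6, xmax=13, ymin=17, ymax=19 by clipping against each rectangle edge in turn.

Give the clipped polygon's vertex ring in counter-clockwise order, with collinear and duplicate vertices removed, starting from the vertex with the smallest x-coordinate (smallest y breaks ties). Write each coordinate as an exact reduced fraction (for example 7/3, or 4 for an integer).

Clipped polygon: [(12,17) (13,17) (13,88/5)]

1. After x ≥ 6: [(6,40/3) (6,4/5) (14,0) (19,4) (19,16) (17,20) (7,14)]
2. After x ≤ 13: [(6,40/3) (6,4/5) (13,1/10) (13,88/5) (7,14)]
3. After y ≥ 17: [(13,17) (13,88/5) (12,17)]
4. After y ≤ 19: [(13,17) (13,88/5) (12,17)]
5. Canonical ring: [(12,17) (13,17) (13,88/5)]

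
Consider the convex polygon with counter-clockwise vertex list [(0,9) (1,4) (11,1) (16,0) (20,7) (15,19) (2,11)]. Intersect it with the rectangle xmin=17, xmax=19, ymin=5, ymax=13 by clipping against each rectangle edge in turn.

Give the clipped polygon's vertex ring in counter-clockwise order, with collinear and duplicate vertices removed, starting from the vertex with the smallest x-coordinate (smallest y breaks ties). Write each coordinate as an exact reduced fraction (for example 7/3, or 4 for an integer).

Clipped polygon: [(17,5) (132/7,5) (19,21/4) (19,47/5) (35/2,13) (17,13)]

1. After x ≥ 17: [(17,7/4) (20,7) (17,71/5)]
2. After x ≤ 19: [(17,7/4) (19,21/4) (19,47/5) (17,71/5)]
3. After y ≥ 5: [(17,5) (132/7,5) (19,21/4) (19,47/5) (17,71/5)]
4. After y ≤ 13: [(17,13) (17,5) (132/7,5) (19,21/4) (19,47/5) (35/2,13)]
5. Canonical ring: [(17,5) (132/7,5) (19,21/4) (19,47/5) (35/2,13) (17,13)]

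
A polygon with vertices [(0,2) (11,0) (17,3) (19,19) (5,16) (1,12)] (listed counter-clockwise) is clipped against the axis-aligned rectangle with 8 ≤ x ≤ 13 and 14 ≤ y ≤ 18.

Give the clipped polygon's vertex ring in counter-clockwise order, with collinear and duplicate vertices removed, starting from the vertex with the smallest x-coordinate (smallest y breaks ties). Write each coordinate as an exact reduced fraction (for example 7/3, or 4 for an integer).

Clipped polygon: [(8,14) (13,14) (13,124/7) (8,233/14)]

1. After x ≥ 8: [(8,6/11) (11,0) (17,3) (19,19) (8,233/14)]
2. After x ≤ 13: [(8,6/11) (11,0) (13,1) (13,124/7) (8,233/14)]
3. After y ≥ 14: [(8,14) (13,14) (13,124/7) (8,233/14)]
4. After y ≤ 18: [(8,14) (13,14) (13,124/7) (8,233/14)]
5. Canonical ring: [(8,14) (13,14) (13,124/7) (8,233/14)]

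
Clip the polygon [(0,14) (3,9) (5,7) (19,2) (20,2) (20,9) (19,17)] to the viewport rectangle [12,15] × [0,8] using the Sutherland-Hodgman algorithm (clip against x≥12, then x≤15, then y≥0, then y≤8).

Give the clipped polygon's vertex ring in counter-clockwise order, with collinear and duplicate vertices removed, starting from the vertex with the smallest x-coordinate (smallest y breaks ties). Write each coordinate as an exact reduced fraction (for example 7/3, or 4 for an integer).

1. After x ≥ 12: [(12,302/19) (12,9/2) (19,2) (20,2) (20,9) (19,17)]
2. After x ≤ 15: [(15,311/19) (12,302/19) (12,9/2) (15,24/7)]
3. After y ≥ 0: [(15,311/19) (12,302/19) (12,9/2) (15,24/7)]
4. After y ≤ 8: [(15,8) (12,8) (12,9/2) (15,24/7)]
5. Canonical ring: [(12,9/2) (15,24/7) (15,8) (12,8)]

Clipped polygon: [(12,9/2) (15,24/7) (15,8) (12,8)]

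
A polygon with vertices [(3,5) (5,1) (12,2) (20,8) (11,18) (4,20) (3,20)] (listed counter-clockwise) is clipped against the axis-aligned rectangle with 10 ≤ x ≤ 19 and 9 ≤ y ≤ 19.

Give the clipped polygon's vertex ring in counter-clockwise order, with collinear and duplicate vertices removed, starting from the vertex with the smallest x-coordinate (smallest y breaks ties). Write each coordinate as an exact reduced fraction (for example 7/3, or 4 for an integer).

Clipped polygon: [(10,9) (19,9) (19,82/9) (11,18) (10,128/7)]

1. After x ≥ 10: [(10,12/7) (12,2) (20,8) (11,18) (10,128/7)]
2. After x ≤ 19: [(10,12/7) (12,2) (19,29/4) (19,82/9) (11,18) (10,128/7)]
3. After y ≥ 9: [(10,9) (19,9) (19,82/9) (11,18) (10,128/7)]
4. After y ≤ 19: [(10,9) (19,9) (19,82/9) (11,18) (10,128/7)]
5. Canonical ring: [(10,9) (19,9) (19,82/9) (11,18) (10,128/7)]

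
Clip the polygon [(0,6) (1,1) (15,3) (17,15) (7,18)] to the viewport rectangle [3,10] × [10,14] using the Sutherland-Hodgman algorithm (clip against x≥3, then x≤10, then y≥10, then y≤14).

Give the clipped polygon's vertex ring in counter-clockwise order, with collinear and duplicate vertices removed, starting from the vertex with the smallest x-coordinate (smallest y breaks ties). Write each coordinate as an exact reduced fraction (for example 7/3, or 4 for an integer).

1. After x ≥ 3: [(3,78/7) (3,9/7) (15,3) (17,15) (7,18)]
2. After x ≤ 10: [(3,78/7) (3,9/7) (10,16/7) (10,171/10) (7,18)]
3. After y ≥ 10: [(3,78/7) (3,10) (10,10) (10,171/10) (7,18)]
4. After y ≤ 14: [(14/3,14) (3,78/7) (3,10) (10,10) (10,14)]
5. Canonical ring: [(3,10) (10,10) (10,14) (14/3,14) (3,78/7)]

Clipped polygon: [(3,10) (10,10) (10,14) (14/3,14) (3,78/7)]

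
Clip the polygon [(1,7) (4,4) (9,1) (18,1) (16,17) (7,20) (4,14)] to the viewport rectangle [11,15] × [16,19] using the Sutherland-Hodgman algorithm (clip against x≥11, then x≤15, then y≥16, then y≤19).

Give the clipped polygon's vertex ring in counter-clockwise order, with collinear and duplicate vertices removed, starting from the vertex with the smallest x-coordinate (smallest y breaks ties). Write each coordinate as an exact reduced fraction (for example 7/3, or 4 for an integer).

Clipped polygon: [(11,16) (15,16) (15,52/3) (11,56/3)]

1. After x ≥ 11: [(11,1) (18,1) (16,17) (11,56/3)]
2. After x ≤ 15: [(11,1) (15,1) (15,52/3) (11,56/3)]
3. After y ≥ 16: [(11,16) (15,16) (15,52/3) (11,56/3)]
4. After y ≤ 19: [(11,16) (15,16) (15,52/3) (11,56/3)]
5. Canonical ring: [(11,16) (15,16) (15,52/3) (11,56/3)]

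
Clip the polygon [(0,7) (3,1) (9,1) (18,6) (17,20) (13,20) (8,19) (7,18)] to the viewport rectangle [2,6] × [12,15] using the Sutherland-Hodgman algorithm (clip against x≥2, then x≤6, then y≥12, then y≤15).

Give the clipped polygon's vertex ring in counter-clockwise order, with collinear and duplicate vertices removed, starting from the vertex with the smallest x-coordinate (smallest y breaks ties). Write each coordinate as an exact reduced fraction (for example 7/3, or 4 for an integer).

1. After x ≥ 2: [(2,71/7) (2,3) (3,1) (9,1) (18,6) (17,20) (13,20) (8,19) (7,18)]
2. After x ≤ 6: [(6,115/7) (2,71/7) (2,3) (3,1) (6,1)]
3. After y ≥ 12: [(6,12) (6,115/7) (35/11,12)]
4. After y ≤ 15: [(6,12) (6,15) (56/11,15) (35/11,12)]
5. Canonical ring: [(35/11,12) (6,12) (6,15) (56/11,15)]

Clipped polygon: [(35/11,12) (6,12) (6,15) (56/11,15)]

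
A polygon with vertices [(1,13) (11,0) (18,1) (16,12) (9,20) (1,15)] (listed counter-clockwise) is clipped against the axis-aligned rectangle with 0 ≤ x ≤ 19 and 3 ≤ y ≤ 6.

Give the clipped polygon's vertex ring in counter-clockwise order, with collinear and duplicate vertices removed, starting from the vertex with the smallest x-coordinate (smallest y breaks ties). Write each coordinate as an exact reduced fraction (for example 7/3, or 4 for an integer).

Clipped polygon: [(83/13,6) (113/13,3) (194/11,3) (188/11,6)]

1. After x ≥ 0: [(1,13) (11,0) (18,1) (16,12) (9,20) (1,15)]
2. After x ≤ 19: [(1,13) (11,0) (18,1) (16,12) (9,20) (1,15)]
3. After y ≥ 3: [(1,13) (113/13,3) (194/11,3) (16,12) (9,20) (1,15)]
4. After y ≤ 6: [(83/13,6) (113/13,3) (194/11,3) (188/11,6)]
5. Canonical ring: [(83/13,6) (113/13,3) (194/11,3) (188/11,6)]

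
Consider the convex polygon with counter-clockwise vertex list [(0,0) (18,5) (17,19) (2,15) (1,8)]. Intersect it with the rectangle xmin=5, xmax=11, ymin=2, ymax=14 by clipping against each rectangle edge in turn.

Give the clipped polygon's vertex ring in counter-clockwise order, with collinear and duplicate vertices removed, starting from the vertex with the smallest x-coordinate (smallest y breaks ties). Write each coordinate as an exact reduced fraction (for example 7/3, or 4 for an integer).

Clipped polygon: [(5,2) (36/5,2) (11,55/18) (11,14) (5,14)]

1. After x ≥ 5: [(5,25/18) (18,5) (17,19) (5,79/5)]
2. After x ≤ 11: [(5,25/18) (11,55/18) (11,87/5) (5,79/5)]
3. After y ≥ 2: [(5,2) (36/5,2) (11,55/18) (11,87/5) (5,79/5)]
4. After y ≤ 14: [(5,14) (5,2) (36/5,2) (11,55/18) (11,14)]
5. Canonical ring: [(5,2) (36/5,2) (11,55/18) (11,14) (5,14)]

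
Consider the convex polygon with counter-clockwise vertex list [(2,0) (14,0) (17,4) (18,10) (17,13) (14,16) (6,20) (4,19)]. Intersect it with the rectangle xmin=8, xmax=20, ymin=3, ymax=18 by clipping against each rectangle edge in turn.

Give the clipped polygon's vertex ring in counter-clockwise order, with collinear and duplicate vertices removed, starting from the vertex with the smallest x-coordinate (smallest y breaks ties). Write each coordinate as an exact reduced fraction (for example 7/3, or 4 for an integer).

Clipped polygon: [(8,3) (65/4,3) (17,4) (18,10) (17,13) (14,16) (10,18) (8,18)]

1. After x ≥ 8: [(8,0) (14,0) (17,4) (18,10) (17,13) (14,16) (8,19)]
2. After x ≤ 20: [(8,0) (14,0) (17,4) (18,10) (17,13) (14,16) (8,19)]
3. After y ≥ 3: [(8,3) (65/4,3) (17,4) (18,10) (17,13) (14,16) (8,19)]
4. After y ≤ 18: [(8,18) (8,3) (65/4,3) (17,4) (18,10) (17,13) (14,16) (10,18)]
5. Canonical ring: [(8,3) (65/4,3) (17,4) (18,10) (17,13) (14,16) (10,18) (8,18)]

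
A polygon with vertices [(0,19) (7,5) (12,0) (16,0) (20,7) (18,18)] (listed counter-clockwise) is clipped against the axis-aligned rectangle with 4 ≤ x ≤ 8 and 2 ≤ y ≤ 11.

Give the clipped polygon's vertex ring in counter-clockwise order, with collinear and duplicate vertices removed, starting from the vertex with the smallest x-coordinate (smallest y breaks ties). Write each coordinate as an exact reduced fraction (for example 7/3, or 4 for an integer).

Clipped polygon: [(4,11) (7,5) (8,4) (8,11)]

1. After x ≥ 4: [(4,169/9) (4,11) (7,5) (12,0) (16,0) (20,7) (18,18)]
2. After x ≤ 8: [(8,167/9) (4,169/9) (4,11) (7,5) (8,4)]
3. After y ≥ 2: [(8,167/9) (4,169/9) (4,11) (7,5) (8,4)]
4. After y ≤ 11: [(8,11) (4,11) (4,11) (7,5) (8,4)]
5. Canonical ring: [(4,11) (7,5) (8,4) (8,11)]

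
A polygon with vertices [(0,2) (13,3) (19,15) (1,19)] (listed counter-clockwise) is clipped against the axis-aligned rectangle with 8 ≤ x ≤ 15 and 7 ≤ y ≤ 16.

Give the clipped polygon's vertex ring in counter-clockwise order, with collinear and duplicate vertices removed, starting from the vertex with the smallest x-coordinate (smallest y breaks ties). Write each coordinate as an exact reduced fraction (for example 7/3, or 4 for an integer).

1. After x ≥ 8: [(8,34/13) (13,3) (19,15) (8,157/9)]
2. After x ≤ 15: [(8,34/13) (13,3) (15,7) (15,143/9) (8,157/9)]
3. After y ≥ 7: [(8,7) (15,7) (15,7) (15,143/9) (8,157/9)]
4. After y ≤ 16: [(8,16) (8,7) (15,7) (15,7) (15,143/9) (29/2,16)]
5. Canonical ring: [(8,7) (15,7) (15,143/9) (29/2,16) (8,16)]

Clipped polygon: [(8,7) (15,7) (15,143/9) (29/2,16) (8,16)]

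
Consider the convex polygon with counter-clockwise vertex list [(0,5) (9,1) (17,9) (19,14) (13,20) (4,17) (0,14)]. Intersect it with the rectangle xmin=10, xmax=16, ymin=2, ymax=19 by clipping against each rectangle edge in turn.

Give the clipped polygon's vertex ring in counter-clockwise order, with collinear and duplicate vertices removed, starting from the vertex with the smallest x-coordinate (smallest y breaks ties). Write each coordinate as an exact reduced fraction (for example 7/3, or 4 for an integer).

Clipped polygon: [(10,2) (16,8) (16,17) (14,19) (10,19)]

1. After x ≥ 10: [(10,2) (17,9) (19,14) (13,20) (10,19)]
2. After x ≤ 16: [(10,2) (16,8) (16,17) (13,20) (10,19)]
3. After y ≥ 2: [(10,2) (16,8) (16,17) (13,20) (10,19)]
4. After y ≤ 19: [(10,2) (16,8) (16,17) (14,19) (10,19) (10,19)]
5. Canonical ring: [(10,2) (16,8) (16,17) (14,19) (10,19)]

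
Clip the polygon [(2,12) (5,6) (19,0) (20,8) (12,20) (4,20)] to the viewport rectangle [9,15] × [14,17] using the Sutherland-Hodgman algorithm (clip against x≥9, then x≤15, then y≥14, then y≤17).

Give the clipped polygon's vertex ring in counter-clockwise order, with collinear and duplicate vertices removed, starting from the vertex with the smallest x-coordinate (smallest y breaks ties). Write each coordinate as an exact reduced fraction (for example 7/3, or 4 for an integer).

Clipped polygon: [(9,14) (15,14) (15,31/2) (14,17) (9,17)]

1. After x ≥ 9: [(9,30/7) (19,0) (20,8) (12,20) (9,20)]
2. After x ≤ 15: [(9,30/7) (15,12/7) (15,31/2) (12,20) (9,20)]
3. After y ≥ 14: [(9,14) (15,14) (15,31/2) (12,20) (9,20)]
4. After y ≤ 17: [(9,17) (9,14) (15,14) (15,31/2) (14,17)]
5. Canonical ring: [(9,14) (15,14) (15,31/2) (14,17) (9,17)]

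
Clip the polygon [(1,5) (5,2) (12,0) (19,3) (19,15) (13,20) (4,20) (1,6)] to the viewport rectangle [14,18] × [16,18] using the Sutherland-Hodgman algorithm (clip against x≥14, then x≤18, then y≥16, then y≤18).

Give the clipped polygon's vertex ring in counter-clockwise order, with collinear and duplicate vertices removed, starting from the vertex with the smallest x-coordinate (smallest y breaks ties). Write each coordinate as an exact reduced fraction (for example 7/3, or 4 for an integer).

Clipped polygon: [(14,16) (89/5,16) (77/5,18) (14,18)]

1. After x ≥ 14: [(14,6/7) (19,3) (19,15) (14,115/6)]
2. After x ≤ 18: [(14,6/7) (18,18/7) (18,95/6) (14,115/6)]
3. After y ≥ 16: [(14,16) (89/5,16) (14,115/6)]
4. After y ≤ 18: [(14,18) (14,16) (89/5,16) (77/5,18)]
5. Canonical ring: [(14,16) (89/5,16) (77/5,18) (14,18)]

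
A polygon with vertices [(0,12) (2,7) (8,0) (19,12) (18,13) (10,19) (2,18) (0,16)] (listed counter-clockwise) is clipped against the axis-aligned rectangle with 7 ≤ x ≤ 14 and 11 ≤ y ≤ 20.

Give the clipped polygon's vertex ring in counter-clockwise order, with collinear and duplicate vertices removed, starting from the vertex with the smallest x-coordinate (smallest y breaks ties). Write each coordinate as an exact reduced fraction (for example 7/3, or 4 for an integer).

1. After x ≥ 7: [(7,7/6) (8,0) (19,12) (18,13) (10,19) (7,149/8)]
2. After x ≤ 14: [(7,7/6) (8,0) (14,72/11) (14,16) (10,19) (7,149/8)]
3. After y ≥ 11: [(7,11) (14,11) (14,16) (10,19) (7,149/8)]
4. After y ≤ 20: [(7,11) (14,11) (14,16) (10,19) (7,149/8)]
5. Canonical ring: [(7,11) (14,11) (14,16) (10,19) (7,149/8)]

Clipped polygon: [(7,11) (14,11) (14,16) (10,19) (7,149/8)]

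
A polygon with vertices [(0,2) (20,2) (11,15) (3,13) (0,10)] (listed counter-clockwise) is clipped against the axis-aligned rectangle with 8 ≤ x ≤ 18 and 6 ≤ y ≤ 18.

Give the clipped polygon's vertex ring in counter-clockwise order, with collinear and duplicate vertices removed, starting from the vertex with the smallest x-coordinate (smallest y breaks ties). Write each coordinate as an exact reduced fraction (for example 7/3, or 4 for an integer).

Clipped polygon: [(8,6) (224/13,6) (11,15) (8,57/4)]

1. After x ≥ 8: [(8,2) (20,2) (11,15) (8,57/4)]
2. After x ≤ 18: [(8,2) (18,2) (18,44/9) (11,15) (8,57/4)]
3. After y ≥ 6: [(8,6) (224/13,6) (11,15) (8,57/4)]
4. After y ≤ 18: [(8,6) (224/13,6) (11,15) (8,57/4)]
5. Canonical ring: [(8,6) (224/13,6) (11,15) (8,57/4)]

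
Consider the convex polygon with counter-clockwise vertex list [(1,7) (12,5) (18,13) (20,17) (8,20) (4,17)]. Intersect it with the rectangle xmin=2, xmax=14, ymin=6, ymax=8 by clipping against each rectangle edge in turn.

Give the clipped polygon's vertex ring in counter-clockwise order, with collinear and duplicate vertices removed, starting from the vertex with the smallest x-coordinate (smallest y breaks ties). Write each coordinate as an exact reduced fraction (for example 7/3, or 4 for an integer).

1. After x ≥ 2: [(2,31/3) (2,75/11) (12,5) (18,13) (20,17) (8,20) (4,17)]
2. After x ≤ 14: [(2,31/3) (2,75/11) (12,5) (14,23/3) (14,37/2) (8,20) (4,17)]
3. After y ≥ 6: [(2,31/3) (2,75/11) (13/2,6) (51/4,6) (14,23/3) (14,37/2) (8,20) (4,17)]
4. After y ≤ 8: [(2,8) (2,75/11) (13/2,6) (51/4,6) (14,23/3) (14,8)]
5. Canonical ring: [(2,75/11) (13/2,6) (51/4,6) (14,23/3) (14,8) (2,8)]

Clipped polygon: [(2,75/11) (13/2,6) (51/4,6) (14,23/3) (14,8) (2,8)]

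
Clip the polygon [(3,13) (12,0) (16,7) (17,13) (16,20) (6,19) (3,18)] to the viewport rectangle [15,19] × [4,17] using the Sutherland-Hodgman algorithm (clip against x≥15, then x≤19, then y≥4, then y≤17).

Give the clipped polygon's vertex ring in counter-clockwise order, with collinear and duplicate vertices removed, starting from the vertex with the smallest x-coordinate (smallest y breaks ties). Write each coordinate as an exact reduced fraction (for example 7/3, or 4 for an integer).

Clipped polygon: [(15,21/4) (16,7) (17,13) (115/7,17) (15,17)]

1. After x ≥ 15: [(15,21/4) (16,7) (17,13) (16,20) (15,199/10)]
2. After x ≤ 19: [(15,21/4) (16,7) (17,13) (16,20) (15,199/10)]
3. After y ≥ 4: [(15,21/4) (16,7) (17,13) (16,20) (15,199/10)]
4. After y ≤ 17: [(15,17) (15,21/4) (16,7) (17,13) (115/7,17)]
5. Canonical ring: [(15,21/4) (16,7) (17,13) (115/7,17) (15,17)]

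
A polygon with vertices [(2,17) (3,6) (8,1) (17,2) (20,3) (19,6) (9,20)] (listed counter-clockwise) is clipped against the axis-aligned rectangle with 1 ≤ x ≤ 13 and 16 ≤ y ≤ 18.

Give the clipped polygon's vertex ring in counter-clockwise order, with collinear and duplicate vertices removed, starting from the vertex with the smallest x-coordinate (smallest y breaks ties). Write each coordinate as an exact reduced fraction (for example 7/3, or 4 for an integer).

1. After x ≥ 1: [(2,17) (3,6) (8,1) (17,2) (20,3) (19,6) (9,20)]
2. After x ≤ 13: [(2,17) (3,6) (8,1) (13,14/9) (13,72/5) (9,20)]
3. After y ≥ 16: [(2,17) (23/11,16) (83/7,16) (9,20)]
4. After y ≤ 18: [(13/3,18) (2,17) (23/11,16) (83/7,16) (73/7,18)]
5. Canonical ring: [(2,17) (23/11,16) (83/7,16) (73/7,18) (13/3,18)]

Clipped polygon: [(2,17) (23/11,16) (83/7,16) (73/7,18) (13/3,18)]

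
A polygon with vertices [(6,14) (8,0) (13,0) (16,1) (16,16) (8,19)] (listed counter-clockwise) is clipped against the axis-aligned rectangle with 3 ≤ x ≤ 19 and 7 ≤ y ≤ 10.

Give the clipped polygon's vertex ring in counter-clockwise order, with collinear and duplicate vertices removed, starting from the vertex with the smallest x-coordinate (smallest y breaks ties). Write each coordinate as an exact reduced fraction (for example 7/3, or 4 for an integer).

1. After x ≥ 3: [(6,14) (8,0) (13,0) (16,1) (16,16) (8,19)]
2. After x ≤ 19: [(6,14) (8,0) (13,0) (16,1) (16,16) (8,19)]
3. After y ≥ 7: [(6,14) (7,7) (16,7) (16,16) (8,19)]
4. After y ≤ 10: [(46/7,10) (7,7) (16,7) (16,10)]
5. Canonical ring: [(46/7,10) (7,7) (16,7) (16,10)]

Clipped polygon: [(46/7,10) (7,7) (16,7) (16,10)]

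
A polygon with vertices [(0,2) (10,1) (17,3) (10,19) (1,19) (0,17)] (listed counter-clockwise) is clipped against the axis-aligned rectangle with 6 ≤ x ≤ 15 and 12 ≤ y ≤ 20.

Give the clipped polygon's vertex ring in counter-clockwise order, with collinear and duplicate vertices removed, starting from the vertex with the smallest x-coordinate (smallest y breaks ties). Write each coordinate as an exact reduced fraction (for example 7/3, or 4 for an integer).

Clipped polygon: [(6,12) (209/16,12) (10,19) (6,19)]

1. After x ≥ 6: [(6,7/5) (10,1) (17,3) (10,19) (6,19)]
2. After x ≤ 15: [(6,7/5) (10,1) (15,17/7) (15,53/7) (10,19) (6,19)]
3. After y ≥ 12: [(6,12) (209/16,12) (10,19) (6,19)]
4. After y ≤ 20: [(6,12) (209/16,12) (10,19) (6,19)]
5. Canonical ring: [(6,12) (209/16,12) (10,19) (6,19)]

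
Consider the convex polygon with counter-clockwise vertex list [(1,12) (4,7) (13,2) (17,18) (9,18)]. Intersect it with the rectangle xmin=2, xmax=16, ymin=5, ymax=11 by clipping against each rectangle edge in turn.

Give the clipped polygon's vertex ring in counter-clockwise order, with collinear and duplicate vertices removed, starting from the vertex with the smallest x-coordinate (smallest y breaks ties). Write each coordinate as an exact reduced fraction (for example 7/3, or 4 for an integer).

Clipped polygon: [(2,31/3) (4,7) (38/5,5) (55/4,5) (61/4,11) (2,11)]

1. After x ≥ 2: [(2,51/4) (2,31/3) (4,7) (13,2) (17,18) (9,18)]
2. After x ≤ 16: [(2,51/4) (2,31/3) (4,7) (13,2) (16,14) (16,18) (9,18)]
3. After y ≥ 5: [(2,51/4) (2,31/3) (4,7) (38/5,5) (55/4,5) (16,14) (16,18) (9,18)]
4. After y ≤ 11: [(2,11) (2,31/3) (4,7) (38/5,5) (55/4,5) (61/4,11)]
5. Canonical ring: [(2,31/3) (4,7) (38/5,5) (55/4,5) (61/4,11) (2,11)]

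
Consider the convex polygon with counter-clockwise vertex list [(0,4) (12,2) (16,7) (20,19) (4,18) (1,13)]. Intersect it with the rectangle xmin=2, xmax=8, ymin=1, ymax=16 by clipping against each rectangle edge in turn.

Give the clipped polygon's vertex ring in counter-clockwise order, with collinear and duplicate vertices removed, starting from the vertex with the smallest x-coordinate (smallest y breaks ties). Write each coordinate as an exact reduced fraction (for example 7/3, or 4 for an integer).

1. After x ≥ 2: [(2,11/3) (12,2) (16,7) (20,19) (4,18) (2,44/3)]
2. After x ≤ 8: [(2,11/3) (8,8/3) (8,73/4) (4,18) (2,44/3)]
3. After y ≥ 1: [(2,11/3) (8,8/3) (8,73/4) (4,18) (2,44/3)]
4. After y ≤ 16: [(2,11/3) (8,8/3) (8,16) (14/5,16) (2,44/3)]
5. Canonical ring: [(2,11/3) (8,8/3) (8,16) (14/5,16) (2,44/3)]

Clipped polygon: [(2,11/3) (8,8/3) (8,16) (14/5,16) (2,44/3)]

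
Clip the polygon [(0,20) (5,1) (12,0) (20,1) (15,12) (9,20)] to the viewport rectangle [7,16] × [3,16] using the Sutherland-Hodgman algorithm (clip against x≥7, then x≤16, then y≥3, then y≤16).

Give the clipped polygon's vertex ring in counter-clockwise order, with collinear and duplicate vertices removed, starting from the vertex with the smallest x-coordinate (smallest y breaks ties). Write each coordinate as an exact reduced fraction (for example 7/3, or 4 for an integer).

1. After x ≥ 7: [(7,20) (7,5/7) (12,0) (20,1) (15,12) (9,20)]
2. After x ≤ 16: [(7,20) (7,5/7) (12,0) (16,1/2) (16,49/5) (15,12) (9,20)]
3. After y ≥ 3: [(7,20) (7,3) (16,3) (16,49/5) (15,12) (9,20)]
4. After y ≤ 16: [(7,16) (7,3) (16,3) (16,49/5) (15,12) (12,16)]
5. Canonical ring: [(7,3) (16,3) (16,49/5) (15,12) (12,16) (7,16)]

Clipped polygon: [(7,3) (16,3) (16,49/5) (15,12) (12,16) (7,16)]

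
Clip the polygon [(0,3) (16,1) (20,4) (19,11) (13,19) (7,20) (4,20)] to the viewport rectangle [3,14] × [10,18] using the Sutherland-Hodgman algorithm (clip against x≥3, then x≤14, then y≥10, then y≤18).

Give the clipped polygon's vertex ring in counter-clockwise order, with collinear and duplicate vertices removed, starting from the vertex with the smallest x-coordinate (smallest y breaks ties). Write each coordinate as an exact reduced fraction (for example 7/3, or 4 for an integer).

1. After x ≥ 3: [(3,63/4) (3,21/8) (16,1) (20,4) (19,11) (13,19) (7,20) (4,20)]
2. After x ≤ 14: [(3,63/4) (3,21/8) (14,5/4) (14,53/3) (13,19) (7,20) (4,20)]
3. After y ≥ 10: [(3,63/4) (3,10) (14,10) (14,53/3) (13,19) (7,20) (4,20)]
4. After y ≤ 18: [(60/17,18) (3,63/4) (3,10) (14,10) (14,53/3) (55/4,18)]
5. Canonical ring: [(3,10) (14,10) (14,53/3) (55/4,18) (60/17,18) (3,63/4)]

Clipped polygon: [(3,10) (14,10) (14,53/3) (55/4,18) (60/17,18) (3,63/4)]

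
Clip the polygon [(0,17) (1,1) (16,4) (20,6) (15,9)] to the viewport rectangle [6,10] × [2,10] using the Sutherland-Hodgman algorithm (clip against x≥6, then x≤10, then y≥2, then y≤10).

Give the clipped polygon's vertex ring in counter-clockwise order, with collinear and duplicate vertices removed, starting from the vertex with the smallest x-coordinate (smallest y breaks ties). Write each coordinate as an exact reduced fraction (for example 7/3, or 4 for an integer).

1. After x ≥ 6: [(6,69/5) (6,2) (16,4) (20,6) (15,9)]
2. After x ≤ 10: [(10,35/3) (6,69/5) (6,2) (10,14/5)]
3. After y ≥ 2: [(10,35/3) (6,69/5) (6,2) (10,14/5)]
4. After y ≤ 10: [(10,10) (6,10) (6,2) (10,14/5)]
5. Canonical ring: [(6,2) (10,14/5) (10,10) (6,10)]

Clipped polygon: [(6,2) (10,14/5) (10,10) (6,10)]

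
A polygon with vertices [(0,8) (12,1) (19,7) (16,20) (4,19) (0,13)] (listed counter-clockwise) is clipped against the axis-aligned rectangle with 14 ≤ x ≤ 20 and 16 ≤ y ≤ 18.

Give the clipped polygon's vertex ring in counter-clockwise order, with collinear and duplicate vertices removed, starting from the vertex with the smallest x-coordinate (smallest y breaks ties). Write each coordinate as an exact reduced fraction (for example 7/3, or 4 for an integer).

1. After x ≥ 14: [(14,19/7) (19,7) (16,20) (14,119/6)]
2. After x ≤ 20: [(14,19/7) (19,7) (16,20) (14,119/6)]
3. After y ≥ 16: [(14,16) (220/13,16) (16,20) (14,119/6)]
4. After y ≤ 18: [(14,18) (14,16) (220/13,16) (214/13,18)]
5. Canonical ring: [(14,16) (220/13,16) (214/13,18) (14,18)]

Clipped polygon: [(14,16) (220/13,16) (214/13,18) (14,18)]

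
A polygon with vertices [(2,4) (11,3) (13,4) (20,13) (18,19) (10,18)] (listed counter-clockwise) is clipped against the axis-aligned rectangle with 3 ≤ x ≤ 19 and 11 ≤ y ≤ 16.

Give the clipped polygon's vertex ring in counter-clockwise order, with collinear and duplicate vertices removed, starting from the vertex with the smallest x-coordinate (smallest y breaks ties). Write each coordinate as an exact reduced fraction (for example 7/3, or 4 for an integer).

Clipped polygon: [(6,11) (166/9,11) (19,82/7) (19,16) (62/7,16)]

1. After x ≥ 3: [(3,23/4) (3,35/9) (11,3) (13,4) (20,13) (18,19) (10,18)]
2. After x ≤ 19: [(3,23/4) (3,35/9) (11,3) (13,4) (19,82/7) (19,16) (18,19) (10,18)]
3. After y ≥ 11: [(6,11) (166/9,11) (19,82/7) (19,16) (18,19) (10,18)]
4. After y ≤ 16: [(62/7,16) (6,11) (166/9,11) (19,82/7) (19,16) (19,16)]
5. Canonical ring: [(6,11) (166/9,11) (19,82/7) (19,16) (62/7,16)]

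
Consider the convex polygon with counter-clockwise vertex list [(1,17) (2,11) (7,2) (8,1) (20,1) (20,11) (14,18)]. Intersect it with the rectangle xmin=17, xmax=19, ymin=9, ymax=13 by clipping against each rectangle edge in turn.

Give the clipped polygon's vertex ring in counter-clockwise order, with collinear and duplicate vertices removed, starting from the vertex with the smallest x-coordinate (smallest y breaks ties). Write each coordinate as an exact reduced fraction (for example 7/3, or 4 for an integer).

Clipped polygon: [(17,9) (19,9) (19,73/6) (128/7,13) (17,13)]

1. After x ≥ 17: [(17,1) (20,1) (20,11) (17,29/2)]
2. After x ≤ 19: [(17,1) (19,1) (19,73/6) (17,29/2)]
3. After y ≥ 9: [(17,9) (19,9) (19,73/6) (17,29/2)]
4. After y ≤ 13: [(17,13) (17,9) (19,9) (19,73/6) (128/7,13)]
5. Canonical ring: [(17,9) (19,9) (19,73/6) (128/7,13) (17,13)]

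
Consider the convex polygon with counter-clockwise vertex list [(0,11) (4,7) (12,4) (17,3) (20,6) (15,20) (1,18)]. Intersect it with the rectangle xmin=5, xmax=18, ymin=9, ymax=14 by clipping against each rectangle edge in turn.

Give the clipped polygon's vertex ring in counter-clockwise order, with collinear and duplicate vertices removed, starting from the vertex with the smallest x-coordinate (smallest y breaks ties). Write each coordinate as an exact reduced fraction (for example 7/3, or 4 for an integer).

Clipped polygon: [(5,9) (18,9) (18,58/5) (120/7,14) (5,14)]

1. After x ≥ 5: [(5,53/8) (12,4) (17,3) (20,6) (15,20) (5,130/7)]
2. After x ≤ 18: [(5,53/8) (12,4) (17,3) (18,4) (18,58/5) (15,20) (5,130/7)]
3. After y ≥ 9: [(5,9) (18,9) (18,58/5) (15,20) (5,130/7)]
4. After y ≤ 14: [(5,14) (5,9) (18,9) (18,58/5) (120/7,14)]
5. Canonical ring: [(5,9) (18,9) (18,58/5) (120/7,14) (5,14)]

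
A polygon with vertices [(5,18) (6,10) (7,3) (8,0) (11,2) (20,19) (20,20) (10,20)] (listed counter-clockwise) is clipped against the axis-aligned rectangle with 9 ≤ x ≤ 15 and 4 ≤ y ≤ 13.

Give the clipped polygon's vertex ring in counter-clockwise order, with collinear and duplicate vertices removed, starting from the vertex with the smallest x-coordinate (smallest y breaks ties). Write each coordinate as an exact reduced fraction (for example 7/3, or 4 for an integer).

1. After x ≥ 9: [(9,98/5) (9,2/3) (11,2) (20,19) (20,20) (10,20)]
2. After x ≤ 15: [(9,98/5) (9,2/3) (11,2) (15,86/9) (15,20) (10,20)]
3. After y ≥ 4: [(9,98/5) (9,4) (205/17,4) (15,86/9) (15,20) (10,20)]
4. After y ≤ 13: [(9,13) (9,4) (205/17,4) (15,86/9) (15,13)]
5. Canonical ring: [(9,4) (205/17,4) (15,86/9) (15,13) (9,13)]

Clipped polygon: [(9,4) (205/17,4) (15,86/9) (15,13) (9,13)]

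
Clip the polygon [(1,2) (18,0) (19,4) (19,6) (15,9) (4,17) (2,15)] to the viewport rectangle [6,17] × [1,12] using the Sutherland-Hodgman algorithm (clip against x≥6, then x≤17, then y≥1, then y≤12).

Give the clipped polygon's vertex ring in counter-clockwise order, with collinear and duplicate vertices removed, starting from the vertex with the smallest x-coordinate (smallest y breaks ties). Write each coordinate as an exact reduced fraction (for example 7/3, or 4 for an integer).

1. After x ≥ 6: [(6,24/17) (18,0) (19,4) (19,6) (15,9) (6,171/11)]
2. After x ≤ 17: [(6,24/17) (17,2/17) (17,15/2) (15,9) (6,171/11)]
3. After y ≥ 1: [(6,24/17) (19/2,1) (17,1) (17,15/2) (15,9) (6,171/11)]
4. After y ≤ 12: [(6,12) (6,24/17) (19/2,1) (17,1) (17,15/2) (15,9) (87/8,12)]
5. Canonical ring: [(6,24/17) (19/2,1) (17,1) (17,15/2) (15,9) (87/8,12) (6,12)]

Clipped polygon: [(6,24/17) (19/2,1) (17,1) (17,15/2) (15,9) (87/8,12) (6,12)]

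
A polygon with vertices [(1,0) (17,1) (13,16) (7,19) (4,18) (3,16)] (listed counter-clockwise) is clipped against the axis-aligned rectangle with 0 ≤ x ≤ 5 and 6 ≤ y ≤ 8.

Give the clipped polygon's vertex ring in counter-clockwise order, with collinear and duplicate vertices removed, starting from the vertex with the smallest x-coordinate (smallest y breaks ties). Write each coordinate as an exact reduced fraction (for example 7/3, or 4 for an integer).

1. After x ≥ 0: [(1,0) (17,1) (13,16) (7,19) (4,18) (3,16)]
2. After x ≤ 5: [(1,0) (5,1/4) (5,55/3) (4,18) (3,16)]
3. After y ≥ 6: [(7/4,6) (5,6) (5,55/3) (4,18) (3,16)]
4. After y ≤ 8: [(2,8) (7/4,6) (5,6) (5,8)]
5. Canonical ring: [(7/4,6) (5,6) (5,8) (2,8)]

Clipped polygon: [(7/4,6) (5,6) (5,8) (2,8)]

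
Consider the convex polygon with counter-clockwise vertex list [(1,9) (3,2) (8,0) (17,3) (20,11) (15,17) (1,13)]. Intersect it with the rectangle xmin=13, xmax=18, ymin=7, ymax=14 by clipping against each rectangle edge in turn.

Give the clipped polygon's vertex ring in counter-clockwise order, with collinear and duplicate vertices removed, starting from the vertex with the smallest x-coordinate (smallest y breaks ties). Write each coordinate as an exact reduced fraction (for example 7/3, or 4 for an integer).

Clipped polygon: [(13,7) (18,7) (18,67/5) (35/2,14) (13,14)]

1. After x ≥ 13: [(13,5/3) (17,3) (20,11) (15,17) (13,115/7)]
2. After x ≤ 18: [(13,5/3) (17,3) (18,17/3) (18,67/5) (15,17) (13,115/7)]
3. After y ≥ 7: [(13,7) (18,7) (18,67/5) (15,17) (13,115/7)]
4. After y ≤ 14: [(13,14) (13,7) (18,7) (18,67/5) (35/2,14)]
5. Canonical ring: [(13,7) (18,7) (18,67/5) (35/2,14) (13,14)]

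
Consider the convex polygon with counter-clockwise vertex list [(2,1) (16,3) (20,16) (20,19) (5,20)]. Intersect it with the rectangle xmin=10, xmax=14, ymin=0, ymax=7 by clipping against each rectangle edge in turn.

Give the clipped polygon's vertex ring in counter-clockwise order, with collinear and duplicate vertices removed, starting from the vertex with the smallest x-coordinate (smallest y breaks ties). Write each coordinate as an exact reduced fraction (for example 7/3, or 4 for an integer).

Clipped polygon: [(10,15/7) (14,19/7) (14,7) (10,7)]

1. After x ≥ 10: [(10,15/7) (16,3) (20,16) (20,19) (10,59/3)]
2. After x ≤ 14: [(10,15/7) (14,19/7) (14,97/5) (10,59/3)]
3. After y ≥ 0: [(10,15/7) (14,19/7) (14,97/5) (10,59/3)]
4. After y ≤ 7: [(10,7) (10,15/7) (14,19/7) (14,7)]
5. Canonical ring: [(10,15/7) (14,19/7) (14,7) (10,7)]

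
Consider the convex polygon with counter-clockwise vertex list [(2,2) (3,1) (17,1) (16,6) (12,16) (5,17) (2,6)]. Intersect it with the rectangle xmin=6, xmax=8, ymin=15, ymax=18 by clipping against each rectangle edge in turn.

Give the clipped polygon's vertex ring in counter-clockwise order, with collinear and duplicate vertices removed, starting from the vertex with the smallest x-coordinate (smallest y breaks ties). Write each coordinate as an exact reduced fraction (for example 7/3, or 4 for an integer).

1. After x ≥ 6: [(6,1) (17,1) (16,6) (12,16) (6,118/7)]
2. After x ≤ 8: [(6,1) (8,1) (8,116/7) (6,118/7)]
3. After y ≥ 15: [(6,15) (8,15) (8,116/7) (6,118/7)]
4. After y ≤ 18: [(6,15) (8,15) (8,116/7) (6,118/7)]
5. Canonical ring: [(6,15) (8,15) (8,116/7) (6,118/7)]

Clipped polygon: [(6,15) (8,15) (8,116/7) (6,118/7)]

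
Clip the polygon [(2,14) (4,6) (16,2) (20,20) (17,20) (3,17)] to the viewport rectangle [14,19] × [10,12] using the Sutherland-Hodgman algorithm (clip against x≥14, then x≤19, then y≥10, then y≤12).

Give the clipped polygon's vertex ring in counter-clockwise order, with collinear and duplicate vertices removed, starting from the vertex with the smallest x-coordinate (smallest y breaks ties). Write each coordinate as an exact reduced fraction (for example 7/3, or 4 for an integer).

1. After x ≥ 14: [(14,8/3) (16,2) (20,20) (17,20) (14,271/14)]
2. After x ≤ 19: [(14,8/3) (16,2) (19,31/2) (19,20) (17,20) (14,271/14)]
3. After y ≥ 10: [(14,10) (160/9,10) (19,31/2) (19,20) (17,20) (14,271/14)]
4. After y ≤ 12: [(14,12) (14,10) (160/9,10) (164/9,12)]
5. Canonical ring: [(14,10) (160/9,10) (164/9,12) (14,12)]

Clipped polygon: [(14,10) (160/9,10) (164/9,12) (14,12)]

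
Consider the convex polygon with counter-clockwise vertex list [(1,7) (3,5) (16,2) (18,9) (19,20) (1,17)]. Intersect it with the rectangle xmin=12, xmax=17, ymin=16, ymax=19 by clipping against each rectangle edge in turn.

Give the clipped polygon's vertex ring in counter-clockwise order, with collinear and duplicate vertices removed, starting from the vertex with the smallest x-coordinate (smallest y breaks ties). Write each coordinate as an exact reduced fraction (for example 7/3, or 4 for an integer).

1. After x ≥ 12: [(12,38/13) (16,2) (18,9) (19,20) (12,113/6)]
2. After x ≤ 17: [(12,38/13) (16,2) (17,11/2) (17,59/3) (12,113/6)]
3. After y ≥ 16: [(12,16) (17,16) (17,59/3) (12,113/6)]
4. After y ≤ 19: [(12,16) (17,16) (17,19) (13,19) (12,113/6)]
5. Canonical ring: [(12,16) (17,16) (17,19) (13,19) (12,113/6)]

Clipped polygon: [(12,16) (17,16) (17,19) (13,19) (12,113/6)]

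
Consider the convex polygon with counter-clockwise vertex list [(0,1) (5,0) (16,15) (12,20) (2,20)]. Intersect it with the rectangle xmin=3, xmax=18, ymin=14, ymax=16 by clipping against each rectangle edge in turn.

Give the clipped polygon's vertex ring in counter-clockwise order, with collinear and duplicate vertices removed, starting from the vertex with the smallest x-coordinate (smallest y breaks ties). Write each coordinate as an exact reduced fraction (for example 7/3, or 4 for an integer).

1. After x ≥ 3: [(3,2/5) (5,0) (16,15) (12,20) (3,20)]
2. After x ≤ 18: [(3,2/5) (5,0) (16,15) (12,20) (3,20)]
3. After y ≥ 14: [(3,14) (229/15,14) (16,15) (12,20) (3,20)]
4. After y ≤ 16: [(3,16) (3,14) (229/15,14) (16,15) (76/5,16)]
5. Canonical ring: [(3,14) (229/15,14) (16,15) (76/5,16) (3,16)]

Clipped polygon: [(3,14) (229/15,14) (16,15) (76/5,16) (3,16)]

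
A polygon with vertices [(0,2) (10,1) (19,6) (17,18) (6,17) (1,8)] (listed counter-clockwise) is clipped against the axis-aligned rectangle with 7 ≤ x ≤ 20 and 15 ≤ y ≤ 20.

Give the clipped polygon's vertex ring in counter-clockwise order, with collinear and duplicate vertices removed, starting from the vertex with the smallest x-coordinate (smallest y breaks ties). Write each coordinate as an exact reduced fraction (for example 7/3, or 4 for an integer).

Clipped polygon: [(7,15) (35/2,15) (17,18) (7,188/11)]

1. After x ≥ 7: [(7,13/10) (10,1) (19,6) (17,18) (7,188/11)]
2. After x ≤ 20: [(7,13/10) (10,1) (19,6) (17,18) (7,188/11)]
3. After y ≥ 15: [(7,15) (35/2,15) (17,18) (7,188/11)]
4. After y ≤ 20: [(7,15) (35/2,15) (17,18) (7,188/11)]
5. Canonical ring: [(7,15) (35/2,15) (17,18) (7,188/11)]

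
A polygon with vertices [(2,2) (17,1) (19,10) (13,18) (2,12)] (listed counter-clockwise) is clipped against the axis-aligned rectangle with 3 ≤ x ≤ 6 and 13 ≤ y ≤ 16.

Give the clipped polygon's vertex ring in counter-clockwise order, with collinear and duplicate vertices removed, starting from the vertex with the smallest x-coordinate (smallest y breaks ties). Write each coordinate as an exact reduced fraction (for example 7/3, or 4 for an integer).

Clipped polygon: [(23/6,13) (6,13) (6,156/11)]

1. After x ≥ 3: [(3,29/15) (17,1) (19,10) (13,18) (3,138/11)]
2. After x ≤ 6: [(3,29/15) (6,26/15) (6,156/11) (3,138/11)]
3. After y ≥ 13: [(6,13) (6,156/11) (23/6,13)]
4. After y ≤ 16: [(6,13) (6,156/11) (23/6,13)]
5. Canonical ring: [(23/6,13) (6,13) (6,156/11)]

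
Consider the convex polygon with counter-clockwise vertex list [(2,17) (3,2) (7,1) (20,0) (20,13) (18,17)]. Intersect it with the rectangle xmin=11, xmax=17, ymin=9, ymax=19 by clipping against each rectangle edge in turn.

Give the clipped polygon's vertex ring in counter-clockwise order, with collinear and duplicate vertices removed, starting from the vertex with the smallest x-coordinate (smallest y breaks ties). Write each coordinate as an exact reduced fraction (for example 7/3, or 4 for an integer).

1. After x ≥ 11: [(11,17) (11,9/13) (20,0) (20,13) (18,17)]
2. After x ≤ 17: [(17,17) (11,17) (11,9/13) (17,3/13)]
3. After y ≥ 9: [(17,9) (17,17) (11,17) (11,9)]
4. After y ≤ 19: [(17,9) (17,17) (11,17) (11,9)]
5. Canonical ring: [(11,9) (17,9) (17,17) (11,17)]

Clipped polygon: [(11,9) (17,9) (17,17) (11,17)]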